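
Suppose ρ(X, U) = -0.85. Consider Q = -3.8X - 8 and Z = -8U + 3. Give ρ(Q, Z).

Linear rescalings preserve correlation up to sign; here the slopes -3.8 and -8 have the same sign, so ρ(Q, Z) = ρ(X, U) = -0.85.

ρ(Q, Z) = -0.85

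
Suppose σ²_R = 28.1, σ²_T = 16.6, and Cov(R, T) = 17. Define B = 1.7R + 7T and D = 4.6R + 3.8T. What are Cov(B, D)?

By bilinearity, Cov(B, D) = ac·σ²_R + bd·σ²_T + (ad+bc)·Cov(R, T), with a=1.7, b=7, c=4.6, d=3.8.
ac·σ²_R = 1.7·4.6·28.1 = 219.742
bd·σ²_T = 7·3.8·16.6 = 441.56
(ad+bc)·Cov(R, T) = (38.66)·17 = 657.22
Cov(B, D) = 219.742 + 441.56 + 657.22 = 1318.522.

Cov(B, D) = 1318.522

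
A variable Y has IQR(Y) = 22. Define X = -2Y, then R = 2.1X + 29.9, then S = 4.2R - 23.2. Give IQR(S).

IQR(X) = |-2|·22 = 44.
IQR(R) = |2.1|·44 = 92.4.
IQR(S) = |4.2|·92.4 = 388.08.

IQR(S) = 388.08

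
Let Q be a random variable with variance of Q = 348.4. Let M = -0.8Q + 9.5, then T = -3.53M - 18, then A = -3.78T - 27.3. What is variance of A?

variance of A = 39700.05704211456

variance of M = (-0.8)²·348.4 = 222.976.
variance of T = (-3.53)²·222.976 = 2778.4816384.
variance of A = (-3.78)²·2778.4816384 = 39700.05704211456.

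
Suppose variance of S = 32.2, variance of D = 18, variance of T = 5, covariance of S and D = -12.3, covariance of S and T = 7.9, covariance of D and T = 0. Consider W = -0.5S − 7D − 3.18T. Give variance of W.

variance of W = 879.634

variance of W = a²·variance of S + b²·variance of D + c²·variance of T + 2ab·covariance of S and D + 2ac·covariance of S and T + 2bc·covariance of D and T, with a = -0.5, b = -7, c = -3.18.
= 8.05 + 882 + 50.562 + (-86.1) + 25.122 + 0
= 879.634.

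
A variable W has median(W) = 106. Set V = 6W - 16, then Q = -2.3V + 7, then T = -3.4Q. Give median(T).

median(V) = 6·106 + (-16) = 620.
median(Q) = (-2.3)·620 + 7 = -1419.
median(T) = (-3.4)·(-1419) = 4824.6.

median(T) = 4824.6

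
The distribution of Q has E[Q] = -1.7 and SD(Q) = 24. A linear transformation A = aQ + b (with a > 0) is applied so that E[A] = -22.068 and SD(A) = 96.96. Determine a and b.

a = 4.04, b = -15.2

SD(A) = a·SD(Q) (a > 0), so a = 96.96/24 = 4.04.
E[A] = a·E[Q] + b, so b = -22.068 − 4.04·(-1.7) = -15.2.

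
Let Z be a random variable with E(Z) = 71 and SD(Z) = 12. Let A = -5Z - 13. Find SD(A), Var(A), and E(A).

SD(A) = 60, Var(A) = 3600, E(A) = -368

A = -5Z - 13 is linear with a = -5, b = -13.
SD(A) = |a|·SD(Z) = |-5|·12 = 60.
Var(Z) = 12² = 144.
Var(A) = a²·Var(Z) = (-5)²·144 = 3600 (the additive constant -13 does not affect variance).
E(A) = a·E(Z) + b = (-5)·71 + (-13) = -368.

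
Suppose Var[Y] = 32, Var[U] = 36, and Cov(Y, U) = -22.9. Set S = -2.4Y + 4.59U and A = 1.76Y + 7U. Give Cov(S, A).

By bilinearity, Cov(S, A) = ac·Var[Y] + bd·Var[U] + (ad+bc)·Cov(Y, U), with a=-2.4, b=4.59, c=1.76, d=7.
ac·Var[Y] = (-2.4)·1.76·32 = -135.168
bd·Var[U] = 4.59·7·36 = 1156.68
(ad+bc)·Cov(Y, U) = (-8.7216)·(-22.9) = 199.72464
Cov(S, A) = -135.168 + 1156.68 + 199.72464 = 1221.23664.

Cov(S, A) = 1221.23664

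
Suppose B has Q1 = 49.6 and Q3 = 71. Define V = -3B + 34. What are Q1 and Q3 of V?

Q1(V) = -179, Q3(V) = -114.8

a = -3 < 0 reverses order: Q1(V) comes from Q3(B), Q3(V) from Q1(B).
Q1(V) = (-3)·71 + 34 = -179; Q3(V) = (-3)·49.6 + 34 = -114.8.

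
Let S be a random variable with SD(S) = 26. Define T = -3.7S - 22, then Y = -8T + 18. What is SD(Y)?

SD(T) = |-3.7|·26 = 96.2.
SD(Y) = |-8|·96.2 = 769.6.

SD(Y) = 769.6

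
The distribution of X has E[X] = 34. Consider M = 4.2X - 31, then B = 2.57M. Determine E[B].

E[B] = 287.326

E[M] = 4.2·34 + (-31) = 111.8.
E[B] = 2.57·111.8 = 287.326.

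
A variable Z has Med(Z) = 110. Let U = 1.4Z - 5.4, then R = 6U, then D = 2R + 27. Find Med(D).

Med(U) = 1.4·110 + (-5.4) = 148.6.
Med(R) = 6·148.6 = 891.6.
Med(D) = 2·891.6 + 27 = 1810.2.

Med(D) = 1810.2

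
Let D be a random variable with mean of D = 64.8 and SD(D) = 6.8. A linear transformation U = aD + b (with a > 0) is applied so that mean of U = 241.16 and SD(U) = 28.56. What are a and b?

SD(U) = a·SD(D) (a > 0), so a = 28.56/6.8 = 4.2.
mean of U = a·mean of D + b, so b = 241.16 − 4.2·64.8 = -31.

a = 4.2, b = -31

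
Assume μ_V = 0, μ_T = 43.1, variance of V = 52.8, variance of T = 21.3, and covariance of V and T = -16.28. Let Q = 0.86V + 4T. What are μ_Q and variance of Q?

μ_Q = 0.86·μ_V + 4·μ_T = 0.86·0 + 4·43.1 = 172.4.
variance of Q = a²·variance of V + b²·variance of T + 2ab·covariance of V and T with a = 0.86, b = 4.
= 0.86²·52.8 + 4²·21.3 + 2·0.86·4·(-16.28)
= 39.05088 + 340.8 + (-112.0064) = 267.84448.

μ_Q = 172.4, variance of Q = 267.84448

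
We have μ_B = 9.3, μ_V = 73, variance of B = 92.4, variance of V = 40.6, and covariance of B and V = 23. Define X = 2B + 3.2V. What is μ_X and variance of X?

μ_X = 2·μ_B + 3.2·μ_V = 2·9.3 + 3.2·73 = 252.2.
variance of X = a²·variance of B + b²·variance of V + 2ab·covariance of B and V with a = 2, b = 3.2.
= 2²·92.4 + 3.2²·40.6 + 2·2·3.2·23
= 369.6 + 415.744 + 294.4 = 1079.744.

μ_X = 252.2, variance of X = 1079.744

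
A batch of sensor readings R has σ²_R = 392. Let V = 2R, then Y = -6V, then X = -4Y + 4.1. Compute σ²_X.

σ²_V = 2²·392 = 1568.
σ²_Y = (-6)²·1568 = 56448.
σ²_X = (-4)²·56448 = 903168.

σ²_X = 903168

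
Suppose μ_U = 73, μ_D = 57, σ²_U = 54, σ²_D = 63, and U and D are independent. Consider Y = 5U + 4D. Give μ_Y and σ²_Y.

μ_Y = 593, σ²_Y = 2358

μ_Y = 5·μ_U + 4·μ_D = 5·73 + 4·57 = 593.
σ²_Y = a²·σ²_U + b²·σ²_D + 2ab·covariance of U and D with a = 5, b = 4.
Independence gives covariance of U and D = 0.
= 5²·54 + 4²·63 + 2·5·4·0
= 1350 + 1008 + 0 = 2358.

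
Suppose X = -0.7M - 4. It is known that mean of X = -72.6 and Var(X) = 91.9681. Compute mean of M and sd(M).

From X = -0.7M - 4: mean of X = a·mean of M + b, so mean of M = (mean of X − b)/a = (-72.6 − (-4))/(-0.7) = 98.
sd(X) = √91.9681 = 9.59.
sd(X) = |a|·sd(M), so sd(M) = 9.59/|-0.7| = 13.7.

mean of M = 98, sd(M) = 13.7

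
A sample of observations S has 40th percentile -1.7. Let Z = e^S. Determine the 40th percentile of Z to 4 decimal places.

e^S is increasing, so P_{40}(Z) = g(P_{40}(S)) ≈ 0.1827.

40th percentile of Z = 0.1827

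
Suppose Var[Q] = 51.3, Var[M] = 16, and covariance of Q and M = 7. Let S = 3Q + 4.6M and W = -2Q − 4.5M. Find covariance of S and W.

By bilinearity, covariance of S and W = ac·Var[Q] + bd·Var[M] + (ad+bc)·covariance of Q and M, with a=3, b=4.6, c=-2, d=-4.5.
ac·Var[Q] = 3·(-2)·51.3 = -307.8
bd·Var[M] = 4.6·(-4.5)·16 = -331.2
(ad+bc)·covariance of Q and M = (-22.7)·7 = -158.9
covariance of S and W = -307.8 + (-331.2) + (-158.9) = -797.9.

covariance of S and W = -797.9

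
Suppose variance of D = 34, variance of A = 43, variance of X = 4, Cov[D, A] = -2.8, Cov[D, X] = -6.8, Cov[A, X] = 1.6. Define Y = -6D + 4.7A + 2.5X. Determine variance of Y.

variance of Y = 2598.39

variance of Y = a²·variance of D + b²·variance of A + c²·variance of X + 2ab·Cov[D, A] + 2ac·Cov[D, X] + 2bc·Cov[A, X], with a = -6, b = 4.7, c = 2.5.
= 1224 + 949.87 + 25 + 157.92 + 204 + 37.6
= 2598.39.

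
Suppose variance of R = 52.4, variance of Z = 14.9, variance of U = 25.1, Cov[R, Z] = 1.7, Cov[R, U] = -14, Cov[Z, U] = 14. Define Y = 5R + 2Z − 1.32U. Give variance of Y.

variance of Y = a²·variance of R + b²·variance of Z + c²·variance of U + 2ab·Cov[R, Z] + 2ac·Cov[R, U] + 2bc·Cov[Z, U], with a = 5, b = 2, c = -1.32.
= 1310 + 59.6 + 43.73424 + 34 + 184.8 + (-73.92)
= 1558.21424.

variance of Y = 1558.21424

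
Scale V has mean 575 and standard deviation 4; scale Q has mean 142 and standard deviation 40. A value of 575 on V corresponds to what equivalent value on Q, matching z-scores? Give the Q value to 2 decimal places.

z = (575 − 575)/4 = 0.
Q = 142 + z·40 = 142 + (575 − 575)·40/4 = 142.00.

Q = 142.00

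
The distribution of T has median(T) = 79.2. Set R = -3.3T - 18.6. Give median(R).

A linear map preserves order up to sign, so median(R) = a·median(T) + b = (-3.3)·79.2 + (-18.6) = -279.96.

median(R) = -279.96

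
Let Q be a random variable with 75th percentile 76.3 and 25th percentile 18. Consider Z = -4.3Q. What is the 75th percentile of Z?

75th percentile of Z = -77.4

Since a = -4.3 < 0 the transformation is decreasing, reversing order: the 75th percentile of Z corresponds to the 25th percentile of Q.
So P_{75}(Z) = a·P_{25}(Q) + b = (-4.3)·18 = -77.4.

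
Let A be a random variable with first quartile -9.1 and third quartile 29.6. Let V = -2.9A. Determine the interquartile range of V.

IQR of A = Q3 − Q1 = 29.6 − (-9.1) = 38.7.
Under V = aA + b, IQR(V) = |a|·IQR(A) = |-2.9|·38.7 = 112.23 (shifts cancel; spread scales by |a|).

IQR(V) = 112.23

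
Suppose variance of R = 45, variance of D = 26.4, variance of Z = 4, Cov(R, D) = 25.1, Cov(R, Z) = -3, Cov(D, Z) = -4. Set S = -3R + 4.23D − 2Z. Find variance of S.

variance of S = a²·variance of R + b²·variance of D + c²·variance of Z + 2ab·Cov(R, D) + 2ac·Cov(R, Z) + 2bc·Cov(D, Z), with a = -3, b = 4.23, c = -2.
= 405 + 472.37256 + 16 + (-637.038) + (-36) + 67.68
= 288.01456.

variance of S = 288.01456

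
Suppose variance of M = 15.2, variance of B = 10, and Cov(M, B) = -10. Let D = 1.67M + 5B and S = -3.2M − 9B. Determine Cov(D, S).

By bilinearity, Cov(D, S) = ac·variance of M + bd·variance of B + (ad+bc)·Cov(M, B), with a=1.67, b=5, c=-3.2, d=-9.
ac·variance of M = 1.67·(-3.2)·15.2 = -81.2288
bd·variance of B = 5·(-9)·10 = -450
(ad+bc)·Cov(M, B) = (-31.03)·(-10) = 310.3
Cov(D, S) = -81.2288 + (-450) + 310.3 = -220.9288.

Cov(D, S) = -220.9288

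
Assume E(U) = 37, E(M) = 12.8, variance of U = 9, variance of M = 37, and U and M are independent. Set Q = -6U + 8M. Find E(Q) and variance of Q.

E(Q) = -119.6, variance of Q = 2692

E(Q) = (-6)·E(U) + 8·E(M) = (-6)·37 + 8·12.8 = -119.6.
variance of Q = a²·variance of U + b²·variance of M + 2ab·Cov[U, M] with a = -6, b = 8.
Independence gives Cov[U, M] = 0.
= (-6)²·9 + 8²·37 + 2·(-6)·8·0
= 324 + 2368 + 0 = 2692.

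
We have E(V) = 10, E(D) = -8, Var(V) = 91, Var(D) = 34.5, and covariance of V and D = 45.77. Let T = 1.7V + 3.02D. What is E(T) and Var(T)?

E(T) = -7.16, Var(T) = 1047.61016

E(T) = 1.7·E(V) + 3.02·E(D) = 1.7·10 + 3.02·(-8) = -7.16.
Var(T) = a²·Var(V) + b²·Var(D) + 2ab·covariance of V and D with a = 1.7, b = 3.02.
= 1.7²·91 + 3.02²·34.5 + 2·1.7·3.02·45.77
= 262.99 + 314.6538 + 469.96636 = 1047.61016.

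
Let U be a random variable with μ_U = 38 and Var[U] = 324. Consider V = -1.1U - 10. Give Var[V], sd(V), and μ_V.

Var[V] = 392.04, sd(V) = 19.8, μ_V = -51.8

V = -1.1U - 10 is linear with a = -1.1, b = -10.
Var[V] = a²·Var[U] = (-1.1)²·324 = 392.04 (the additive constant -10 does not affect variance).
sd(U) = √324 = 18.
sd(V) = |a|·sd(U) = |-1.1|·18 = 19.8.
μ_V = a·μ_U + b = (-1.1)·38 + (-10) = -51.8.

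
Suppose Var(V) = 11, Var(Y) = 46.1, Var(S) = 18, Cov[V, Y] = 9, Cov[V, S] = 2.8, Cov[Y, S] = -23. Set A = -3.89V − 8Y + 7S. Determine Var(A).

Var(A) = 6982.5251

Var(A) = a²·Var(V) + b²·Var(Y) + c²·Var(S) + 2ab·Cov[V, Y] + 2ac·Cov[V, S] + 2bc·Cov[Y, S], with a = -3.89, b = -8, c = 7.
= 166.4531 + 2950.4 + 882 + 560.16 + (-152.488) + 2576
= 6982.5251.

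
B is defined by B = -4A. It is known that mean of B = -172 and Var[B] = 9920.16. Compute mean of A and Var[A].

mean of A = 43, Var[A] = 620.01

From B = -4A: mean of B = a·mean of A + b, so mean of A = (mean of B − b)/a = (-172 − 0)/(-4) = 43.
Var[B] = a²·Var[A], so Var[A] = 9920.16/(-4)² = 620.01.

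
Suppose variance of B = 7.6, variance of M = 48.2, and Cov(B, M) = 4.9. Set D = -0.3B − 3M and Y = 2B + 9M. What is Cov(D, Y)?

Cov(D, Y) = -1348.59

By bilinearity, Cov(D, Y) = ac·variance of B + bd·variance of M + (ad+bc)·Cov(B, M), with a=-0.3, b=-3, c=2, d=9.
ac·variance of B = (-0.3)·2·7.6 = -4.56
bd·variance of M = (-3)·9·48.2 = -1301.4
(ad+bc)·Cov(B, M) = (-8.7)·4.9 = -42.63
Cov(D, Y) = -4.56 + (-1301.4) + (-42.63) = -1348.59.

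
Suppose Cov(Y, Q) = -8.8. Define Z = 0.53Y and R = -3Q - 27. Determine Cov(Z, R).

Cov(Z, R) = 13.992

Cov(Z, R) = a·c·Cov(Y, Q) = 0.53·(-3)·(-8.8) = 13.992. Additive constants drop out.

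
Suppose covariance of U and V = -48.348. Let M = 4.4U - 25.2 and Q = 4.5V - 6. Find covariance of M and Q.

covariance of M and Q = -957.2904

covariance of M and Q = a·c·covariance of U and V = 4.4·4.5·(-48.348) = -957.2904. Additive constants drop out.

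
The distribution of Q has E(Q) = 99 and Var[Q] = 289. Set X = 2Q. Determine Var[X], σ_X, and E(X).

Var[X] = 1156, σ_X = 34, E(X) = 198

X = 2Q is linear with a = 2, b = 0.
Var[X] = a²·Var[Q] = 2²·289 = 1156.
σ_Q = √289 = 17.
σ_X = |a|·σ_Q = |2|·17 = 34.
E(X) = a·E(Q) + b = 2·99 = 198.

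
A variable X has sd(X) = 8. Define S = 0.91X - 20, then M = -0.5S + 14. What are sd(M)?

sd(S) = |0.91|·8 = 7.28.
sd(M) = |-0.5|·7.28 = 3.64.

sd(M) = 3.64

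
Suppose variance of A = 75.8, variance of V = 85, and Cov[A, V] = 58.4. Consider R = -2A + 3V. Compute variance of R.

variance of R = 367.4

variance of R = a²·variance of A + b²·variance of V + 2ab·Cov[A, V] with a = -2, b = 3.
= (-2)²·75.8 + 3²·85 + 2·(-2)·3·58.4
= 303.2 + 765 + (-700.8) = 367.4.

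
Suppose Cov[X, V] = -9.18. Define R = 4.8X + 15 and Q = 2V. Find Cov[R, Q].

Cov[R, Q] = -88.128

Cov[R, Q] = a·c·Cov[X, V] = 4.8·2·(-9.18) = -88.128. Additive constants drop out.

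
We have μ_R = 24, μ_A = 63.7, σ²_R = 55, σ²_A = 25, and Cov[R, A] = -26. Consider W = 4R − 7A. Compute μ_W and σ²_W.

μ_W = -349.9, σ²_W = 3561

μ_W = 4·μ_R + (-7)·μ_A = 4·24 + (-7)·63.7 = -349.9.
σ²_W = a²·σ²_R + b²·σ²_A + 2ab·Cov[R, A] with a = 4, b = -7.
= 4²·55 + (-7)²·25 + 2·4·(-7)·(-26)
= 880 + 1225 + 1456 = 3561.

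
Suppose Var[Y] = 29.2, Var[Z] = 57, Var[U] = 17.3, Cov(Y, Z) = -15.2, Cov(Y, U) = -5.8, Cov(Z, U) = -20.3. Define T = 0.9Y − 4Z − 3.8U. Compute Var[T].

Var[T] = 717.456

Var[T] = a²·Var[Y] + b²·Var[Z] + c²·Var[U] + 2ab·Cov(Y, Z) + 2ac·Cov(Y, U) + 2bc·Cov(Z, U), with a = 0.9, b = -4, c = -3.8.
= 23.652 + 912 + 249.812 + 109.44 + 39.672 + (-617.12)
= 717.456.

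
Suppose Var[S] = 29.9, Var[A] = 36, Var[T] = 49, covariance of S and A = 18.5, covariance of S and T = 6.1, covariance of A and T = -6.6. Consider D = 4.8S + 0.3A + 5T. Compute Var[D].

Var[D] = a²·Var[S] + b²·Var[A] + c²·Var[T] + 2ab·covariance of S and A + 2ac·covariance of S and T + 2bc·covariance of A and T, with a = 4.8, b = 0.3, c = 5.
= 688.896 + 3.24 + 1225 + 53.28 + 292.8 + (-19.8)
= 2243.416.

Var[D] = 2243.416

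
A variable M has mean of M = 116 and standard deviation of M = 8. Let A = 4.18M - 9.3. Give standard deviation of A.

A = 4.18M - 9.3 is linear with a = 4.18, b = -9.3.
standard deviation of A = |a|·standard deviation of M = |4.18|·8 = 33.44.

standard deviation of A = 33.44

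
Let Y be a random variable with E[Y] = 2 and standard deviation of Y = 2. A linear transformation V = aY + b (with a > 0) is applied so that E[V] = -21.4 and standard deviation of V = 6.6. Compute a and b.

a = 3.3, b = -28

standard deviation of V = a·standard deviation of Y (a > 0), so a = 6.6/2 = 3.3.
E[V] = a·E[Y] + b, so b = -21.4 − 3.3·2 = -28.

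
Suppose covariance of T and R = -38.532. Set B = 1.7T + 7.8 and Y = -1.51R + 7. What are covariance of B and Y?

covariance of B and Y = 98.911644

covariance of B and Y = a·c·covariance of T and R = 1.7·(-1.51)·(-38.532) = 98.911644. Additive constants drop out.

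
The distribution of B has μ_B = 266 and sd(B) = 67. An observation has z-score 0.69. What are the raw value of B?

B = 312.23

B = μ_B + z·sd(B) = 266 + 0.69·67 = 312.23.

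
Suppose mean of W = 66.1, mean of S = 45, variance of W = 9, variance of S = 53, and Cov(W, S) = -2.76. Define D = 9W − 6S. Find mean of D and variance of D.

mean of D = 324.9, variance of D = 2935.08

mean of D = 9·mean of W + (-6)·mean of S = 9·66.1 + (-6)·45 = 324.9.
variance of D = a²·variance of W + b²·variance of S + 2ab·Cov(W, S) with a = 9, b = -6.
= 9²·9 + (-6)²·53 + 2·9·(-6)·(-2.76)
= 729 + 1908 + 298.08 = 2935.08.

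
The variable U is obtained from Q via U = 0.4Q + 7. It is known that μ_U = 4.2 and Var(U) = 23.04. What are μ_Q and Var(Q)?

μ_Q = -7, Var(Q) = 144

From U = 0.4Q + 7: μ_U = a·μ_Q + b, so μ_Q = (μ_U − b)/a = (4.2 − 7)/0.4 = -7.
Var(U) = a²·Var(Q), so Var(Q) = 23.04/0.4² = 144.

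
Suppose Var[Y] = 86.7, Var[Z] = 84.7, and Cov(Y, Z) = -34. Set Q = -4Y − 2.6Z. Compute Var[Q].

Var[Q] = a²·Var[Y] + b²·Var[Z] + 2ab·Cov(Y, Z) with a = -4, b = -2.6.
= (-4)²·86.7 + (-2.6)²·84.7 + 2·(-4)·(-2.6)·(-34)
= 1387.2 + 572.572 + (-707.2) = 1252.572.

Var[Q] = 1252.572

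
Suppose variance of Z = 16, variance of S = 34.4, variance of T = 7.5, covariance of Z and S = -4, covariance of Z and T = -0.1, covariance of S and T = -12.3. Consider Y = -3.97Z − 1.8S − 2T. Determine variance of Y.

variance of Y = a²·variance of Z + b²·variance of S + c²·variance of T + 2ab·covariance of Z and S + 2ac·covariance of Z and T + 2bc·covariance of S and T, with a = -3.97, b = -1.8, c = -2.
= 252.1744 + 111.456 + 30 + (-57.168) + (-1.588) + (-88.56)
= 246.3144.

variance of Y = 246.3144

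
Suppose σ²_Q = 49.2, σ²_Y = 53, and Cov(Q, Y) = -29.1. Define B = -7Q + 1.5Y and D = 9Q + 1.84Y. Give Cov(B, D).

Cov(B, D) = -2971.362

By bilinearity, Cov(B, D) = ac·σ²_Q + bd·σ²_Y + (ad+bc)·Cov(Q, Y), with a=-7, b=1.5, c=9, d=1.84.
ac·σ²_Q = (-7)·9·49.2 = -3099.6
bd·σ²_Y = 1.5·1.84·53 = 146.28
(ad+bc)·Cov(Q, Y) = (0.62)·(-29.1) = -18.042
Cov(B, D) = -3099.6 + 146.28 + (-18.042) = -2971.362.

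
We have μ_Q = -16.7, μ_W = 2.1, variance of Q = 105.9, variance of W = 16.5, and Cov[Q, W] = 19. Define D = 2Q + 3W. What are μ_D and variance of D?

μ_D = 2·μ_Q + 3·μ_W = 2·(-16.7) + 3·2.1 = -27.1.
variance of D = a²·variance of Q + b²·variance of W + 2ab·Cov[Q, W] with a = 2, b = 3.
= 2²·105.9 + 3²·16.5 + 2·2·3·19
= 423.6 + 148.5 + 228 = 800.1.

μ_D = -27.1, variance of D = 800.1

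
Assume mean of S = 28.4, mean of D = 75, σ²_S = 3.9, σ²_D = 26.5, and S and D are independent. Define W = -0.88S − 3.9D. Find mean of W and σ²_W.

mean of W = (-0.88)·mean of S + (-3.9)·mean of D = (-0.88)·28.4 + (-3.9)·75 = -317.492.
σ²_W = a²·σ²_S + b²·σ²_D + 2ab·covariance of S and D with a = -0.88, b = -3.9.
Independence gives covariance of S and D = 0.
= (-0.88)²·3.9 + (-3.9)²·26.5 + 2·(-0.88)·(-3.9)·0
= 3.02016 + 403.065 + 0 = 406.08516.

mean of W = -317.492, σ²_W = 406.08516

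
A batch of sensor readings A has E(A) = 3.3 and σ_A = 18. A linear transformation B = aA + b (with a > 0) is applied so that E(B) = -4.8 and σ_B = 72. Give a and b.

σ_B = a·σ_A (a > 0), so a = 72/18 = 4.
E(B) = a·E(A) + b, so b = -4.8 − 4·3.3 = -18.

a = 4, b = -18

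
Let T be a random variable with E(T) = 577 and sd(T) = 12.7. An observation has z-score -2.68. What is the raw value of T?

T = 542.964

T = E(T) + z·sd(T) = 577 + (-2.68)·12.7 = 542.964.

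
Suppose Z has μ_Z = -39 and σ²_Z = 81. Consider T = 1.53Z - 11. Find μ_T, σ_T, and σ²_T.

T = 1.53Z - 11 is linear with a = 1.53, b = -11.
μ_T = a·μ_Z + b = 1.53·(-39) + (-11) = -70.67.
σ_Z = √81 = 9.
σ_T = |a|·σ_Z = |1.53|·9 = 13.77.
σ²_T = a²·σ²_Z = 1.53²·81 = 189.6129 (the additive constant -11 does not affect variance).

μ_T = -70.67, σ_T = 13.77, σ²_T = 189.6129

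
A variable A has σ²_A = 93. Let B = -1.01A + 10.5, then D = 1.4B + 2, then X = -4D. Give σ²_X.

σ²_X = 2975.101248

σ²_B = (-1.01)²·93 = 94.8693.
σ²_D = 1.4²·94.8693 = 185.943828.
σ²_X = (-4)²·185.943828 = 2975.101248.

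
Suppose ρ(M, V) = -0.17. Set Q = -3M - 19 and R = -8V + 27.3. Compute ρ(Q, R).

Linear rescalings preserve correlation up to sign; here the slopes -3 and -8 have the same sign, so ρ(Q, R) = ρ(M, V) = -0.17.

ρ(Q, R) = -0.17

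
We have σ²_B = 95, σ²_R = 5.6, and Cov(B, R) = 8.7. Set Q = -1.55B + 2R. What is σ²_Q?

σ²_Q = a²·σ²_B + b²·σ²_R + 2ab·Cov(B, R) with a = -1.55, b = 2.
= (-1.55)²·95 + 2²·5.6 + 2·(-1.55)·2·8.7
= 228.2375 + 22.4 + (-53.94) = 196.6975.

σ²_Q = 196.6975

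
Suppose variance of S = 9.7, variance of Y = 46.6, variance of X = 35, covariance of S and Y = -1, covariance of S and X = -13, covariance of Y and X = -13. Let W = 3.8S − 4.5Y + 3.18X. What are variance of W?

variance of W = 1529.728

variance of W = a²·variance of S + b²·variance of Y + c²·variance of X + 2ab·covariance of S and Y + 2ac·covariance of S and X + 2bc·covariance of Y and X, with a = 3.8, b = -4.5, c = 3.18.
= 140.068 + 943.65 + 353.934 + 34.2 + (-314.184) + 372.06
= 1529.728.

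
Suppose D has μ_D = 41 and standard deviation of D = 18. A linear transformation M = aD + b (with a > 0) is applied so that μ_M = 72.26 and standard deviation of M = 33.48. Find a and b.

standard deviation of M = a·standard deviation of D (a > 0), so a = 33.48/18 = 1.86.
μ_M = a·μ_D + b, so b = 72.26 − 1.86·41 = -4.

a = 1.86, b = -4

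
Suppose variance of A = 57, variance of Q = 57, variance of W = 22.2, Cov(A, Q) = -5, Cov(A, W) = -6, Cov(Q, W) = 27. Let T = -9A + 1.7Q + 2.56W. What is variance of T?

variance of T = 5591.70792

variance of T = a²·variance of A + b²·variance of Q + c²·variance of W + 2ab·Cov(A, Q) + 2ac·Cov(A, W) + 2bc·Cov(Q, W), with a = -9, b = 1.7, c = 2.56.
= 4617 + 164.73 + 145.48992 + 153 + 276.48 + 235.008
= 5591.70792.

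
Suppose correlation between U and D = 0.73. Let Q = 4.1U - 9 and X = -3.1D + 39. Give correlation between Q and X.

Linear rescalings preserve |correlation|; the slopes 4.1 and -3.1 have opposite signs, so the correlation flips sign: correlation between Q and X = −correlation between U and D = -0.73.

correlation between Q and X = -0.73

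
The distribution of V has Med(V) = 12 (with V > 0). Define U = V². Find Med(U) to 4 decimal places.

V² is monotone on this domain, so Med(U) = square(12) = 144.

Med(U) = 144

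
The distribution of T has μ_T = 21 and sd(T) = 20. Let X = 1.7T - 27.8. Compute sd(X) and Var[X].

X = 1.7T - 27.8 is linear with a = 1.7, b = -27.8.
sd(X) = |a|·sd(T) = |1.7|·20 = 34.
Var[T] = 20² = 400.
Var[X] = a²·Var[T] = 1.7²·400 = 1156 (the additive constant -27.8 does not affect variance).

sd(X) = 34, Var[X] = 1156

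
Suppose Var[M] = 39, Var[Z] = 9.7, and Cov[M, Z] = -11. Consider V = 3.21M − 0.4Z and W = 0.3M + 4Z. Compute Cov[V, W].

By bilinearity, Cov[V, W] = ac·Var[M] + bd·Var[Z] + (ad+bc)·Cov[M, Z], with a=3.21, b=-0.4, c=0.3, d=4.
ac·Var[M] = 3.21·0.3·39 = 37.557
bd·Var[Z] = (-0.4)·4·9.7 = -15.52
(ad+bc)·Cov[M, Z] = (12.72)·(-11) = -139.92
Cov[V, W] = 37.557 + (-15.52) + (-139.92) = -117.883.

Cov[V, W] = -117.883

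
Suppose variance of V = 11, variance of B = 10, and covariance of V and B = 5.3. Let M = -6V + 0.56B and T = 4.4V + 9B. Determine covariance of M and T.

By bilinearity, covariance of M and T = ac·variance of V + bd·variance of B + (ad+bc)·covariance of V and B, with a=-6, b=0.56, c=4.4, d=9.
ac·variance of V = (-6)·4.4·11 = -290.4
bd·variance of B = 0.56·9·10 = 50.4
(ad+bc)·covariance of V and B = (-51.536)·5.3 = -273.1408
covariance of M and T = -290.4 + 50.4 + (-273.1408) = -513.1408.

covariance of M and T = -513.1408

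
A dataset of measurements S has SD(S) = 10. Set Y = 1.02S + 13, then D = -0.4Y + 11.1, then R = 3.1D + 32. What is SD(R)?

SD(R) = 12.648

SD(Y) = |1.02|·10 = 10.2.
SD(D) = |-0.4|·10.2 = 4.08.
SD(R) = |3.1|·4.08 = 12.648.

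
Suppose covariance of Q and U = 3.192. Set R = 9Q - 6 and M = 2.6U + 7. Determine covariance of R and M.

covariance of R and M = 74.6928

covariance of R and M = a·c·covariance of Q and U = 9·2.6·3.192 = 74.6928. Additive constants drop out.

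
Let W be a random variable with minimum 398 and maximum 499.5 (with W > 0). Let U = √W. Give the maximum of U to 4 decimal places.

√W is increasing on this domain, so max(U) comes from max(W) = 499.5: max(U) = √(499.5) ≈ 22.3495.

max(U) = 22.3495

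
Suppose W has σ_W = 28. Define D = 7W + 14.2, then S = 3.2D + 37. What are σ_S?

σ_S = 627.2

σ_D = |7|·28 = 196.
σ_S = |3.2|·196 = 627.2.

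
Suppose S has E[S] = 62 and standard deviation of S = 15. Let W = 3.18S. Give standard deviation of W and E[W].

standard deviation of W = 47.7, E[W] = 197.16

W = 3.18S is linear with a = 3.18, b = 0.
standard deviation of W = |a|·standard deviation of S = |3.18|·15 = 47.7.
E[W] = a·E[S] + b = 3.18·62 = 197.16.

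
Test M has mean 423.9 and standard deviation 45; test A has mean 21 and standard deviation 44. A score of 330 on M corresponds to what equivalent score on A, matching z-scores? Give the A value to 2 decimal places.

A = -70.81

z = (330 − 423.9)/45 ≈ -2.0867.
A = 21 + z·44 = 21 + (330 − 423.9)·44/45 ≈ -70.81.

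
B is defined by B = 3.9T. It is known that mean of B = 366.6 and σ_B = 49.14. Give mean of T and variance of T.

mean of T = 94, variance of T = 158.76

From B = 3.9T: mean of B = a·mean of T + b, so mean of T = (mean of B − b)/a = (366.6 − 0)/3.9 = 94.
variance of B = 49.14² = 2414.7396.
variance of B = a²·variance of T, so variance of T = 2414.7396/3.9² = 158.76.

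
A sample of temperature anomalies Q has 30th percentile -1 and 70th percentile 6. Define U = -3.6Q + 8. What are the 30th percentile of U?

Since a = -3.6 < 0 the transformation is decreasing, reversing order: the 30th percentile of U corresponds to the 70th percentile of Q.
So P_{30}(U) = a·P_{70}(Q) + b = (-3.6)·6 + 8 = -13.6.

30th percentile of U = -13.6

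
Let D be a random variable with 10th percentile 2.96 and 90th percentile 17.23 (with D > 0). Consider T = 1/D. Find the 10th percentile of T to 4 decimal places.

10th percentile of T = 0.058

1/D is decreasing on D > 0, so percentile order reverses: P_{10}(T) uses P_{90}(D) = 17.23.
P_{10}(T) = 1/17.23 ≈ 0.058.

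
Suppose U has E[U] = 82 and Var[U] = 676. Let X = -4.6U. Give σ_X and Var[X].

σ_X = 119.6, Var[X] = 14304.16

X = -4.6U is linear with a = -4.6, b = 0.
σ_U = √676 = 26.
σ_X = |a|·σ_U = |-4.6|·26 = 119.6.
Var[X] = a²·Var[U] = (-4.6)²·676 = 14304.16.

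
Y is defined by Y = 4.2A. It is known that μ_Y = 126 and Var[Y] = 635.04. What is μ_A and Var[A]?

From Y = 4.2A: μ_Y = a·μ_A + b, so μ_A = (μ_Y − b)/a = (126 − 0)/4.2 = 30.
Var[Y] = a²·Var[A], so Var[A] = 635.04/4.2² = 36.

μ_A = 30, Var[A] = 36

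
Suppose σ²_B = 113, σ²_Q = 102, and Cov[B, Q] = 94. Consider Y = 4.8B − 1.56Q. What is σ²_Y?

σ²_Y = 1444.0032

σ²_Y = a²·σ²_B + b²·σ²_Q + 2ab·Cov[B, Q] with a = 4.8, b = -1.56.
= 4.8²·113 + (-1.56)²·102 + 2·4.8·(-1.56)·94
= 2603.52 + 248.2272 + (-1407.744) = 1444.0032.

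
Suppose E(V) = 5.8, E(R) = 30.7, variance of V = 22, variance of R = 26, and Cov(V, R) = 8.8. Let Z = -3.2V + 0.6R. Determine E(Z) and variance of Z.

E(Z) = -0.14, variance of Z = 200.848

E(Z) = (-3.2)·E(V) + 0.6·E(R) = (-3.2)·5.8 + 0.6·30.7 = -0.14.
variance of Z = a²·variance of V + b²·variance of R + 2ab·Cov(V, R) with a = -3.2, b = 0.6.
= (-3.2)²·22 + 0.6²·26 + 2·(-3.2)·0.6·8.8
= 225.28 + 9.36 + (-33.792) = 200.848.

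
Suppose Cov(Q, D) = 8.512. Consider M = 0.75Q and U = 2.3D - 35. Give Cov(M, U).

Cov(M, U) = a·c·Cov(Q, D) = 0.75·2.3·8.512 = 14.6832. Additive constants drop out.

Cov(M, U) = 14.6832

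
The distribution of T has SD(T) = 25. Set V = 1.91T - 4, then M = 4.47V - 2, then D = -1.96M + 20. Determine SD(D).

SD(D) = 418.3473

SD(V) = |1.91|·25 = 47.75.
SD(M) = |4.47|·47.75 = 213.4425.
SD(D) = |-1.96|·213.4425 = 418.3473.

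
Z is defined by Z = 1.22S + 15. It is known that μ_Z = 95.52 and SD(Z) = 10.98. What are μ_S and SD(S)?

μ_S = 66, SD(S) = 9

From Z = 1.22S + 15: μ_Z = a·μ_S + b, so μ_S = (μ_Z − b)/a = (95.52 − 15)/1.22 = 66.
SD(Z) = |a|·SD(S), so SD(S) = 10.98/|1.22| = 9.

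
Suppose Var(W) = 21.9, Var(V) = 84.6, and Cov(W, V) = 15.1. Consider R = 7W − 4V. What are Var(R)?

Var(R) = 1581.1

Var(R) = a²·Var(W) + b²·Var(V) + 2ab·Cov(W, V) with a = 7, b = -4.
= 7²·21.9 + (-4)²·84.6 + 2·7·(-4)·15.1
= 1073.1 + 1353.6 + (-845.6) = 1581.1.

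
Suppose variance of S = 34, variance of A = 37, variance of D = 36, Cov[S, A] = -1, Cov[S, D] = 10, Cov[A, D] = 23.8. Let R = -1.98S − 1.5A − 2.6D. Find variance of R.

variance of R = 742.5636

variance of R = a²·variance of S + b²·variance of A + c²·variance of D + 2ab·Cov[S, A] + 2ac·Cov[S, D] + 2bc·Cov[A, D], with a = -1.98, b = -1.5, c = -2.6.
= 133.2936 + 83.25 + 243.36 + (-5.94) + 102.96 + 185.64
= 742.5636.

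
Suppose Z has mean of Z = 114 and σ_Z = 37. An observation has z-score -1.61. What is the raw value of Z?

Z = mean of Z + z·σ_Z = 114 + (-1.61)·37 = 54.43.

Z = 54.43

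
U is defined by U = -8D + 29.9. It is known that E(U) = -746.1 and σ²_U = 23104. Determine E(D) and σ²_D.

From U = -8D + 29.9: E(U) = a·E(D) + b, so E(D) = (E(U) − b)/a = (-746.1 − 29.9)/(-8) = 97.
σ²_U = a²·σ²_D, so σ²_D = 23104/(-8)² = 361.

E(D) = 97, σ²_D = 361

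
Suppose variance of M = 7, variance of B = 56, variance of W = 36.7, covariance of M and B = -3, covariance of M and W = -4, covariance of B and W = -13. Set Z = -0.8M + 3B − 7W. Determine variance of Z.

variance of Z = 2822.38

variance of Z = a²·variance of M + b²·variance of B + c²·variance of W + 2ab·covariance of M and B + 2ac·covariance of M and W + 2bc·covariance of B and W, with a = -0.8, b = 3, c = -7.
= 4.48 + 504 + 1798.3 + 14.4 + (-44.8) + 546
= 2822.38.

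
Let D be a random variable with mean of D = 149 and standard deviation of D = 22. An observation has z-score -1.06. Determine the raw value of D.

D = mean of D + z·standard deviation of D = 149 + (-1.06)·22 = 125.68.

D = 125.68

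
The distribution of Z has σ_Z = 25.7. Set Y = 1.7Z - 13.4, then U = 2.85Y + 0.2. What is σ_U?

σ_Y = |1.7|·25.7 = 43.69.
σ_U = |2.85|·43.69 = 124.5165.

σ_U = 124.5165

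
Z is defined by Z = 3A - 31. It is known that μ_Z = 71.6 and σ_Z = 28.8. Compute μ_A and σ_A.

From Z = 3A - 31: μ_Z = a·μ_A + b, so μ_A = (μ_Z − b)/a = (71.6 − (-31))/3 = 34.2.
σ_Z = |a|·σ_A, so σ_A = 28.8/|3| = 9.6.

μ_A = 34.2, σ_A = 9.6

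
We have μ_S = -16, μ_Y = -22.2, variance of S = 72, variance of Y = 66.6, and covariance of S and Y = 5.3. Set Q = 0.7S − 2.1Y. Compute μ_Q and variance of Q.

μ_Q = 0.7·μ_S + (-2.1)·μ_Y = 0.7·(-16) + (-2.1)·(-22.2) = 35.42.
variance of Q = a²·variance of S + b²·variance of Y + 2ab·covariance of S and Y with a = 0.7, b = -2.1.
= 0.7²·72 + (-2.1)²·66.6 + 2·0.7·(-2.1)·5.3
= 35.28 + 293.706 + (-15.582) = 313.404.

μ_Q = 35.42, variance of Q = 313.404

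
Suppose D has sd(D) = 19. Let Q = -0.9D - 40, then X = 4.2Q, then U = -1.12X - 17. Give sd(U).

sd(U) = 80.4384

sd(Q) = |-0.9|·19 = 17.1.
sd(X) = |4.2|·17.1 = 71.82.
sd(U) = |-1.12|·71.82 = 80.4384.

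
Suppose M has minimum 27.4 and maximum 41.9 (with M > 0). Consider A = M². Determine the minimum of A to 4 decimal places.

M² is increasing on this domain, so min(A) comes from min(M) = 27.4: min(A) = square(27.4) = 750.76.

min(A) = 750.76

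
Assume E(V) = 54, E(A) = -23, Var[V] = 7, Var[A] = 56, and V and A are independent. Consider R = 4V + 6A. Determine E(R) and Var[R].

E(R) = 78, Var[R] = 2128

E(R) = 4·E(V) + 6·E(A) = 4·54 + 6·(-23) = 78.
Var[R] = a²·Var[V] + b²·Var[A] + 2ab·covariance of V and A with a = 4, b = 6.
Independence gives covariance of V and A = 0.
= 4²·7 + 6²·56 + 2·4·6·0
= 112 + 2016 + 0 = 2128.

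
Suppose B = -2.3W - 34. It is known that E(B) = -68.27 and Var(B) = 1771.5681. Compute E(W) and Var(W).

From B = -2.3W - 34: E(B) = a·E(W) + b, so E(W) = (E(B) − b)/a = (-68.27 − (-34))/(-2.3) = 14.9.
Var(B) = a²·Var(W), so Var(W) = 1771.5681/(-2.3)² = 334.89.

E(W) = 14.9, Var(W) = 334.89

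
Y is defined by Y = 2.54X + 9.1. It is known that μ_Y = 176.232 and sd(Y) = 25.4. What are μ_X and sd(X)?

From Y = 2.54X + 9.1: μ_Y = a·μ_X + b, so μ_X = (μ_Y − b)/a = (176.232 − 9.1)/2.54 = 65.8.
sd(Y) = |a|·sd(X), so sd(X) = 25.4/|2.54| = 10.

μ_X = 65.8, sd(X) = 10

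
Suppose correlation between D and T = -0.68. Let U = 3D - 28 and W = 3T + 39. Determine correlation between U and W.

Linear rescalings preserve correlation up to sign; here the slopes 3 and 3 have the same sign, so correlation between U and W = correlation between D and T = -0.68.

correlation between U and W = -0.68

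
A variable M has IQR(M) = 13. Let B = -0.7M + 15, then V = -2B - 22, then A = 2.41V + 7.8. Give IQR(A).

IQR(A) = 43.862

IQR(B) = |-0.7|·13 = 9.1.
IQR(V) = |-2|·9.1 = 18.2.
IQR(A) = |2.41|·18.2 = 43.862.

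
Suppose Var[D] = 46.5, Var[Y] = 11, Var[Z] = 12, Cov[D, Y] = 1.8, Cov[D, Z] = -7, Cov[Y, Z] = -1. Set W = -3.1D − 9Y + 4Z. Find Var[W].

Var[W] = 1875.905

Var[W] = a²·Var[D] + b²·Var[Y] + c²·Var[Z] + 2ab·Cov[D, Y] + 2ac·Cov[D, Z] + 2bc·Cov[Y, Z], with a = -3.1, b = -9, c = 4.
= 446.865 + 891 + 192 + 100.44 + 173.6 + 72
= 1875.905.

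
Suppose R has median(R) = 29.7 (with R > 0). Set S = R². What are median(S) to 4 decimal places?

R² is monotone on this domain, so median(S) = square(29.7) = 882.09.

median(S) = 882.09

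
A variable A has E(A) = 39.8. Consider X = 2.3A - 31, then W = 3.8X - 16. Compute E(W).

E(X) = 2.3·39.8 + (-31) = 60.54.
E(W) = 3.8·60.54 + (-16) = 214.052.

E(W) = 214.052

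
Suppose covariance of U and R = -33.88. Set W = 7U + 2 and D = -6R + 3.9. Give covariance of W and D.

covariance of W and D = 1422.96

covariance of W and D = a·c·covariance of U and R = 7·(-6)·(-33.88) = 1422.96. Additive constants drop out.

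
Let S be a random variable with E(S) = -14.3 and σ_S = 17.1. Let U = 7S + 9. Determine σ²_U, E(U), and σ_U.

U = 7S + 9 is linear with a = 7, b = 9.
σ²_S = 17.1² = 292.41.
σ²_U = a²·σ²_S = 7²·292.41 = 14328.09 (the additive constant 9 does not affect variance).
E(U) = a·E(S) + b = 7·(-14.3) + 9 = -91.1.
σ_U = |a|·σ_S = |7|·17.1 = 119.7.

σ²_U = 14328.09, E(U) = -91.1, σ_U = 119.7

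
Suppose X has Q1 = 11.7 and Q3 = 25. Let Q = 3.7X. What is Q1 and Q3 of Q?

a = 3.7 > 0: Q1(Q) = a·Q1(X)+b = 43.29, Q3(Q) = a·Q3(X)+b = 92.5.

Q1(Q) = 43.29, Q3(Q) = 92.5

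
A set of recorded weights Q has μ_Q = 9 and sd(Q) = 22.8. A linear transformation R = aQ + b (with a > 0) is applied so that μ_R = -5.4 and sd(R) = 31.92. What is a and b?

a = 1.4, b = -18

sd(R) = a·sd(Q) (a > 0), so a = 31.92/22.8 = 1.4.
μ_R = a·μ_Q + b, so b = -5.4 − 1.4·9 = -18.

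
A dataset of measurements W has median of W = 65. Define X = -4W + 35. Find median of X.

A linear map preserves order up to sign, so median of X = a·median of W + b = (-4)·65 + 35 = -225.

median of X = -225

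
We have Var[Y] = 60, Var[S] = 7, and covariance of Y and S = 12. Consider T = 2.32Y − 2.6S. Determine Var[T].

Var[T] = 225.496

Var[T] = a²·Var[Y] + b²·Var[S] + 2ab·covariance of Y and S with a = 2.32, b = -2.6.
= 2.32²·60 + (-2.6)²·7 + 2·2.32·(-2.6)·12
= 322.944 + 47.32 + (-144.768) = 225.496.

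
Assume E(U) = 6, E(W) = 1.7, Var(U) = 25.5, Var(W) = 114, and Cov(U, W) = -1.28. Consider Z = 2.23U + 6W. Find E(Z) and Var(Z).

E(Z) = 23.58, Var(Z) = 4196.55615

E(Z) = 2.23·E(U) + 6·E(W) = 2.23·6 + 6·1.7 = 23.58.
Var(Z) = a²·Var(U) + b²·Var(W) + 2ab·Cov(U, W) with a = 2.23, b = 6.
= 2.23²·25.5 + 6²·114 + 2·2.23·6·(-1.28)
= 126.80895 + 4104 + (-34.2528) = 4196.55615.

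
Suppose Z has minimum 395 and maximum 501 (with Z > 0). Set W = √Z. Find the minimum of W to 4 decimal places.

min(W) = 19.8746

√Z is increasing on this domain, so min(W) comes from min(Z) = 395: min(W) = √(395) ≈ 19.8746.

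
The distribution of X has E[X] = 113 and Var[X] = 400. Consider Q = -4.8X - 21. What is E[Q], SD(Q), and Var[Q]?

Q = -4.8X - 21 is linear with a = -4.8, b = -21.
E[Q] = a·E[X] + b = (-4.8)·113 + (-21) = -563.4.
SD(X) = √400 = 20.
SD(Q) = |a|·SD(X) = |-4.8|·20 = 96.
Var[Q] = a²·Var[X] = (-4.8)²·400 = 9216 (the additive constant -21 does not affect variance).

E[Q] = -563.4, SD(Q) = 96, Var[Q] = 9216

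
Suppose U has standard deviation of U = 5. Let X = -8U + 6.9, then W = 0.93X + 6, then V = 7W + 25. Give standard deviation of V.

standard deviation of V = 260.4

standard deviation of X = |-8|·5 = 40.
standard deviation of W = |0.93|·40 = 37.2.
standard deviation of V = |7|·37.2 = 260.4.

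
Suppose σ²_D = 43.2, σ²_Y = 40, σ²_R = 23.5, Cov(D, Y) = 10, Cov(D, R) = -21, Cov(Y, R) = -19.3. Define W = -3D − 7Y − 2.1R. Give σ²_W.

σ²_W = 2040.415

σ²_W = a²·σ²_D + b²·σ²_Y + c²·σ²_R + 2ab·Cov(D, Y) + 2ac·Cov(D, R) + 2bc·Cov(Y, R), with a = -3, b = -7, c = -2.1.
= 388.8 + 1960 + 103.635 + 420 + (-264.6) + (-567.42)
= 2040.415.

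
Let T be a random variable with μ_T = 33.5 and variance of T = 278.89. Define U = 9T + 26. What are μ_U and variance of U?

U = 9T + 26 is linear with a = 9, b = 26.
μ_U = a·μ_T + b = 9·33.5 + 26 = 327.5.
variance of U = a²·variance of T = 9²·278.89 = 22590.09 (the additive constant 26 does not affect variance).

μ_U = 327.5, variance of U = 22590.09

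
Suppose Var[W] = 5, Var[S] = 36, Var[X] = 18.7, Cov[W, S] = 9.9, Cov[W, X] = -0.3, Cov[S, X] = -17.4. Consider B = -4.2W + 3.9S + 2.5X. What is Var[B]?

Var[B] = a²·Var[W] + b²·Var[S] + c²·Var[X] + 2ab·Cov[W, S] + 2ac·Cov[W, X] + 2bc·Cov[S, X], with a = -4.2, b = 3.9, c = 2.5.
= 88.2 + 547.56 + 116.875 + (-324.324) + 6.3 + (-339.3)
= 95.311.

Var[B] = 95.311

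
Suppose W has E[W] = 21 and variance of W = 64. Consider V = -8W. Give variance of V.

variance of V = 4096

V = -8W is linear with a = -8, b = 0.
variance of V = a²·variance of W = (-8)²·64 = 4096.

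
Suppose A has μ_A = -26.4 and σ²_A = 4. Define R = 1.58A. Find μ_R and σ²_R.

R = 1.58A is linear with a = 1.58, b = 0.
μ_R = a·μ_A + b = 1.58·(-26.4) = -41.712.
σ²_R = a²·σ²_A = 1.58²·4 = 9.9856.

μ_R = -41.712, σ²_R = 9.9856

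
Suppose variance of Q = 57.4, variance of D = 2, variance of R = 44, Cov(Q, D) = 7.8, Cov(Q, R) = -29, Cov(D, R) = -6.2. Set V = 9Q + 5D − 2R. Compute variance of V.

variance of V = a²·variance of Q + b²·variance of D + c²·variance of R + 2ab·Cov(Q, D) + 2ac·Cov(Q, R) + 2bc·Cov(D, R), with a = 9, b = 5, c = -2.
= 4649.4 + 50 + 176 + 702 + 1044 + 124
= 6745.4.

variance of V = 6745.4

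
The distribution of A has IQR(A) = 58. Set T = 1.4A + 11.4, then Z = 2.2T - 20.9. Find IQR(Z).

IQR(T) = |1.4|·58 = 81.2.
IQR(Z) = |2.2|·81.2 = 178.64.

IQR(Z) = 178.64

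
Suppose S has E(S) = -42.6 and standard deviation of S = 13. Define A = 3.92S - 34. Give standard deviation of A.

standard deviation of A = 50.96

A = 3.92S - 34 is linear with a = 3.92, b = -34.
standard deviation of A = |a|·standard deviation of S = |3.92|·13 = 50.96.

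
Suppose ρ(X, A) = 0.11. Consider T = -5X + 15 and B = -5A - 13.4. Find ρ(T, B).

ρ(T, B) = 0.11

Linear rescalings preserve correlation up to sign; here the slopes -5 and -5 have the same sign, so ρ(T, B) = ρ(X, A) = 0.11.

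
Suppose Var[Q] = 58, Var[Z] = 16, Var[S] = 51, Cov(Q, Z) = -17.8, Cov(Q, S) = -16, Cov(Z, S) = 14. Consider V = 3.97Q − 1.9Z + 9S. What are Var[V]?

Var[V] = a²·Var[Q] + b²·Var[Z] + c²·Var[S] + 2ab·Cov(Q, Z) + 2ac·Cov(Q, S) + 2bc·Cov(Z, S), with a = 3.97, b = -1.9, c = 9.
= 914.1322 + 57.76 + 4131 + 268.5308 + (-1143.36) + (-478.8)
= 3749.263.

Var[V] = 3749.263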